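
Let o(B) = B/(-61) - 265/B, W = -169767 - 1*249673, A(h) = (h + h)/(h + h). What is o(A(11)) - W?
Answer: 25569674/61 ≈ 4.1918e+5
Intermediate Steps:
A(h) = 1 (A(h) = (2*h)/((2*h)) = (2*h)*(1/(2*h)) = 1)
W = -419440 (W = -169767 - 249673 = -419440)
o(B) = -265/B - B/61 (o(B) = B*(-1/61) - 265/B = -B/61 - 265/B = -265/B - B/61)
o(A(11)) - W = (-265/1 - 1/61*1) - 1*(-419440) = (-265*1 - 1/61) + 419440 = (-265 - 1/61) + 419440 = -16166/61 + 419440 = 25569674/61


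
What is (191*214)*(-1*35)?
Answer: -1430590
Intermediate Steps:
(191*214)*(-1*35) = 40874*(-35) = -1430590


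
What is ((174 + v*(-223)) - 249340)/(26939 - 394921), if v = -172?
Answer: 105405/183991 ≈ 0.57288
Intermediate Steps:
((174 + v*(-223)) - 249340)/(26939 - 394921) = ((174 - 172*(-223)) - 249340)/(26939 - 394921) = ((174 + 38356) - 249340)/(-367982) = (38530 - 249340)*(-1/367982) = -210810*(-1/367982) = 105405/183991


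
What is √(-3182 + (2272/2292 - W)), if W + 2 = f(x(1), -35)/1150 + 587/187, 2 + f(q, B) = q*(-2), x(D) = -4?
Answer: I*√483180269905661394/12322365 ≈ 56.411*I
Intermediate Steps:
f(q, B) = -2 - 2*q (f(q, B) = -2 + q*(-2) = -2 - 2*q)
W = 123036/107525 (W = -2 + ((-2 - 2*(-4))/1150 + 587/187) = -2 + ((-2 + 8)*(1/1150) + 587*(1/187)) = -2 + (6*(1/1150) + 587/187) = -2 + (3/575 + 587/187) = -2 + 338086/107525 = 123036/107525 ≈ 1.1443)
√(-3182 + (2272/2292 - W)) = √(-3182 + (2272/2292 - 1*123036/107525)) = √(-3182 + (2272*(1/2292) - 123036/107525)) = √(-3182 + (568/573 - 123036/107525)) = √(-3182 - 9425428/61611825) = √(-196058252578/61611825) = I*√483180269905661394/12322365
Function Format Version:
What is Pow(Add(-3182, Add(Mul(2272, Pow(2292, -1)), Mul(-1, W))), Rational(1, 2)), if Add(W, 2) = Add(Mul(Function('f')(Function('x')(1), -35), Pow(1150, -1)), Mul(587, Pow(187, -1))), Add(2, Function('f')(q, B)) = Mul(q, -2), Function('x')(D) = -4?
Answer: Mul(Rational(1, 12322365), I, Pow(483180269905661394, Rational(1, 2))) ≈ Mul(56.411, I)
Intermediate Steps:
Function('f')(q, B) = Add(-2, Mul(-2, q)) (Function('f')(q, B) = Add(-2, Mul(q, -2)) = Add(-2, Mul(-2, q)))
W = Rational(123036, 107525) (W = Add(-2, Add(Mul(Add(-2, Mul(-2, -4)), Pow(1150, -1)), Mul(587, Pow(187, -1)))) = Add(-2, Add(Mul(Add(-2, 8), Rational(1, 1150)), Mul(587, Rational(1, 187)))) = Add(-2, Add(Mul(6, Rational(1, 1150)), Rational(587, 187))) = Add(-2, Add(Rational(3, 575), Rational(587, 187))) = Add(-2, Rational(338086, 107525)) = Rational(123036, 107525) ≈ 1.1443)
Pow(Add(-3182, Add(Mul(2272, Pow(2292, -1)), Mul(-1, W))), Rational(1, 2)) = Pow(Add(-3182, Add(Mul(2272, Pow(2292, -1)), Mul(-1, Rational(123036, 107525)))), Rational(1, 2)) = Pow(Add(-3182, Add(Mul(2272, Rational(1, 2292)), Rational(-123036, 107525))), Rational(1, 2)) = Pow(Add(-3182, Add(Rational(568, 573), Rational(-123036, 107525))), Rational(1, 2)) = Pow(Add(-3182, Rational(-9425428, 61611825)), Rational(1, 2)) = Pow(Rational(-196058252578, 61611825), Rational(1, 2)) = Mul(Rational(1, 12322365), I, Pow(483180269905661394, Rational(1, 2)))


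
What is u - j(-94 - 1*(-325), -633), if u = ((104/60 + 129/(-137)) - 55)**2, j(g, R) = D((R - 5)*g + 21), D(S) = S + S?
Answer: 1256994104254/4223025 ≈ 2.9765e+5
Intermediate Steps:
D(S) = 2*S
j(g, R) = 42 + 2*g*(-5 + R) (j(g, R) = 2*((R - 5)*g + 21) = 2*((-5 + R)*g + 21) = 2*(g*(-5 + R) + 21) = 2*(21 + g*(-5 + R)) = 42 + 2*g*(-5 + R))
u = 12409514404/4223025 (u = ((104*(1/60) + 129*(-1/137)) - 55)**2 = ((26/15 - 129/137) - 55)**2 = (1627/2055 - 55)**2 = (-111398/2055)**2 = 12409514404/4223025 ≈ 2938.5)
u - j(-94 - 1*(-325), -633) = 12409514404/4223025 - (42 - 10*(-94 - 1*(-325)) + 2*(-633)*(-94 - 1*(-325))) = 12409514404/4223025 - (42 - 10*(-94 + 325) + 2*(-633)*(-94 + 325)) = 12409514404/4223025 - (42 - 10*231 + 2*(-633)*231) = 12409514404/4223025 - (42 - 2310 - 292446) = 12409514404/4223025 - 1*(-294714) = 12409514404/4223025 + 294714 = 1256994104254/4223025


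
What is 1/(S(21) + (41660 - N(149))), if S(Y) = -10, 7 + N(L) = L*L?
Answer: 1/19456 ≈ 5.1398e-5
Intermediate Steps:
N(L) = -7 + L² (N(L) = -7 + L*L = -7 + L²)
1/(S(21) + (41660 - N(149))) = 1/(-10 + (41660 - (-7 + 149²))) = 1/(-10 + (41660 - (-7 + 22201))) = 1/(-10 + (41660 - 1*22194)) = 1/(-10 + (41660 - 22194)) = 1/(-10 + 19466) = 1/19456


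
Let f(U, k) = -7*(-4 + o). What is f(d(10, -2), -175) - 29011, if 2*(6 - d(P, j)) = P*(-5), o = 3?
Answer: -29004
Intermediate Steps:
d(P, j) = 6 + 5*P/2 (d(P, j) = 6 - P*(-5)/2 = 6 - (-5)*P/2 = 6 + 5*P/2)
f(U, k) = 7 (f(U, k) = -7*(-4 + 3) = -7*(-1) = 7)
f(d(10, -2), -175) - 29011 = 7 - 29011 = -29004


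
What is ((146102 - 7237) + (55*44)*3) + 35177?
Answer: 181302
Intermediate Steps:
((146102 - 7237) + (55*44)*3) + 35177 = (138865 + 2420*3) + 35177 = (138865 + 7260) + 35177 = 146125 + 35177 = 181302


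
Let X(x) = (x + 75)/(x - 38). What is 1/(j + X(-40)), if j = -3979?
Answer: -78/310397 ≈ -0.00025129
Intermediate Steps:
X(x) = (75 + x)/(-38 + x)
1/(j + X(-40)) = 1/(-3979 + (75 - 40)/(-38 - 40)) = 1/(-3979 + 35/(-78)) = 1/(-3979 - 1/78*35) = 1/(-3979 - 35/78) = 1/(-310397/78) = -78/310397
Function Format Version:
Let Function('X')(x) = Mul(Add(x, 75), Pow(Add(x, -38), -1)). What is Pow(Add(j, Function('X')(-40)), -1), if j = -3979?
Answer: Rational(-78, 310397) ≈ -0.00025129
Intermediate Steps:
Function('X')(x) = Mul(Pow(Add(-38, x), -1), Add(75, x)) (Function('X')(x) = Mul(Add(75, x), Pow(Add(-38, x), -1)) = Mul(Pow(Add(-38, x), -1), Add(75, x)))
Pow(Add(j, Function('X')(-40)), -1) = Pow(Add(-3979, Mul(Pow(Add(-38, -40), -1), Add(75, -40))), -1) = Pow(Add(-3979, Mul(Pow(-78, -1), 35)), -1) = Pow(Add(-3979, Mul(Rational(-1, 78), 35)), -1) = Pow(Add(-3979, Rational(-35, 78)), -1) = Pow(Rational(-310397, 78), -1) = Rational(-78, 310397)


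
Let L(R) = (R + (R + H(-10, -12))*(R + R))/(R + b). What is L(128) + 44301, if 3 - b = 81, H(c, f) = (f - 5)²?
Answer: 232193/5 ≈ 46439.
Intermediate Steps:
H(c, f) = (-5 + f)²
b = -78 (b = 3 - 1*81 = 3 - 81 = -78)
L(R) = (R + 2*R*(289 + R))/(-78 + R) (L(R) = (R + (R + (-5 - 12)²)*(R + R))/(R - 78) = (R + (R + (-17)²)*(2*R))/(-78 + R) = (R + (R + 289)*(2*R))/(-78 + R) = (R + (289 + R)*(2*R))/(-78 + R) = (R + 2*R*(289 + R))/(-78 + R))
L(128) + 44301 = 128*(579 + 2*128)/(-78 + 128) + 44301 = 128*(579 + 256)/50 + 44301 = 128*(1/50)*835 + 44301 = 10688/5 + 44301 = 232193/5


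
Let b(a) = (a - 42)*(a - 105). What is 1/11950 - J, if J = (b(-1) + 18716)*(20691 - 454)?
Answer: -5628401459099/11950 ≈ -4.7100e+8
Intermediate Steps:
b(a) = (-105 + a)*(-42 + a) (b(a) = (-42 + a)*(-105 + a) = (-105 + a)*(-42 + a))
J = 470995938 (J = ((4410 + (-1)² - 147*(-1)) + 18716)*(20691 - 454) = ((4410 + 1 + 147) + 18716)*20237 = (4558 + 18716)*20237 = 23274*20237 = 470995938)
1/11950 - J = 1/11950 - 1*470995938 = 1/11950 - 470995938 = -5628401459099/11950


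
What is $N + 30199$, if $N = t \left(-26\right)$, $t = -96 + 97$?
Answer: $30173$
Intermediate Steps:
$t = 1$
$N = -26$ ($N = 1 \left(-26\right) = -26$)
$N + 30199 = -26 + 30199 = 30173$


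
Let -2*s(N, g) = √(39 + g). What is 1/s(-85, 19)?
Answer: -√58/29 ≈ -0.26261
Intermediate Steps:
s(N, g) = -√(39 + g)/2
1/s(-85, 19) = 1/(-√(39 + 19)/2) = 1/(-√58/2) = -√58/29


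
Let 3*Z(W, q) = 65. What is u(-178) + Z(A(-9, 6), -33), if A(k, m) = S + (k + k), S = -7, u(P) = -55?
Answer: -100/3 ≈ -33.333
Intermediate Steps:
A(k, m) = -7 + 2*k (A(k, m) = -7 + (k + k) = -7 + 2*k)
Z(W, q) = 65/3 (Z(W, q) = (⅓)*65 = 65/3)
u(-178) + Z(A(-9, 6), -33) = -55 + 65/3 = -100/3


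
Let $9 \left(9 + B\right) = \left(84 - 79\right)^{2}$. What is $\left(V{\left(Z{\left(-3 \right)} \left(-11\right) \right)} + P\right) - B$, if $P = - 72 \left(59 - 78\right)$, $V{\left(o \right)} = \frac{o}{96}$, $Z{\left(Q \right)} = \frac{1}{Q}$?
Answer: $\frac{131929}{96} \approx 1374.3$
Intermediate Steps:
$V{\left(o \right)} = \frac{o}{96}$ ($V{\left(o \right)} = o \frac{1}{96} = \frac{o}{96}$)
$B = - \frac{56}{9}$ ($B = -9 + \frac{\left(84 - 79\right)^{2}}{9} = -9 + \frac{5^{2}}{9} = -9 + \frac{1}{9} \cdot 25 = -9 + \frac{25}{9} = - \frac{56}{9} \approx -6.2222$)
$P = 1368$ ($P = \left(-72\right) \left(-19\right) = 1368$)
$\left(V{\left(Z{\left(-3 \right)} \left(-11\right) \right)} + P\right) - B = \left(\frac{\frac{1}{-3} \left(-11\right)}{96} + 1368\right) - - \frac{56}{9} = \left(\frac{\left(- \frac{1}{3}\right) \left(-11\right)}{96} + 1368\right) + \frac{56}{9} = \left(\frac{1}{96} \cdot \frac{11}{3} + 1368\right) + \frac{56}{9} = \left(\frac{11}{288} + 1368\right) + \frac{56}{9} = \frac{393995}{288} + \frac{56}{9} = \frac{131929}{96}$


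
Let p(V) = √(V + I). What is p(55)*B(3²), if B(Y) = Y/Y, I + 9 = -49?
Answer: I*√3 ≈ 1.732*I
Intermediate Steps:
I = -58 (I = -9 - 49 = -58)
p(V) = √(-58 + V) (p(V) = √(V - 58) = √(-58 + V))
B(Y) = 1
p(55)*B(3²) = √(-58 + 55)*1 = √(-3)*1 = (I*√3)*1 = I*√3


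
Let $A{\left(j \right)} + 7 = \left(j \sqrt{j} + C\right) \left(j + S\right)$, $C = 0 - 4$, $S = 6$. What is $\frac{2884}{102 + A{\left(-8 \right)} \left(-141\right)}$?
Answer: $- \frac{37492}{13572603} + \frac{4337536 i \sqrt{2}}{13572603} \approx -0.0027623 + 0.45195 i$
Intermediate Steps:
$C = -4$ ($C = 0 - 4 = -4$)
$A{\left(j \right)} = -7 + \left(-4 + j^{\frac{3}{2}}\right) \left(6 + j\right)$ ($A{\left(j \right)} = -7 + \left(j \sqrt{j} - 4\right) \left(j + 6\right) = -7 + \left(j^{\frac{3}{2}} - 4\right) \left(6 + j\right) = -7 + \left(-4 + j^{\frac{3}{2}}\right) \left(6 + j\right)$)
$\frac{2884}{102 + A{\left(-8 \right)} \left(-141\right)} = \frac{2884}{102 + \left(-31 + \left(-8\right)^{\frac{5}{2}} - -32 + 6 \left(-8\right)^{\frac{3}{2}}\right) \left(-141\right)} = \frac{2884}{102 + \left(-31 + 128 i \sqrt{2} + 32 + 6 \left(- 16 i \sqrt{2}\right)\right) \left(-141\right)} = \frac{2884}{102 + \left(-31 + 128 i \sqrt{2} + 32 - 96 i \sqrt{2}\right) \left(-141\right)} = \frac{2884}{102 + \left(1 + 32 i \sqrt{2}\right) \left(-141\right)} = \frac{2884}{102 - \left(141 + 4512 i \sqrt{2}\right)} = \frac{2884}{-39 - 4512 i \sqrt{2}}$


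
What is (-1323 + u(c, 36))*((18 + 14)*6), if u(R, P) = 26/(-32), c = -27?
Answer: -254172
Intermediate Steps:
u(R, P) = -13/16 (u(R, P) = 26*(-1/32) = -13/16)
(-1323 + u(c, 36))*((18 + 14)*6) = (-1323 - 13/16)*((18 + 14)*6) = -42362*6 = -21181/16*192 = -254172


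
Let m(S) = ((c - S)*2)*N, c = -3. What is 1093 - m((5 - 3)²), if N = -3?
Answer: 1051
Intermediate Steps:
m(S) = 18 + 6*S (m(S) = ((-3 - S)*2)*(-3) = (-6 - 2*S)*(-3) = 18 + 6*S)
1093 - m((5 - 3)²) = 1093 - (18 + 6*(5 - 3)²) = 1093 - (18 + 6*2²) = 1093 - (18 + 6*4) = 1093 - (18 + 24) = 1093 - 1*42 = 1093 - 42 = 1051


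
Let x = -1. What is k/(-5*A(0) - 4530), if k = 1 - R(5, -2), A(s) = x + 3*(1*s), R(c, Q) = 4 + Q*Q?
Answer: 7/4525 ≈ 0.0015470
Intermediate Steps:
R(c, Q) = 4 + Q**2
A(s) = -1 + 3*s (A(s) = -1 + 3*(1*s) = -1 + 3*s)
k = -7 (k = 1 - (4 + (-2)**2) = 1 - (4 + 4) = 1 - 1*8 = 1 - 8 = -7)
k/(-5*A(0) - 4530) = -7/(-5*(-1 + 3*0) - 4530) = -7/(-5*(-1 + 0) - 4530) = -7/(-5*(-1) - 4530) = -7/(5 - 4530) = -7/(-4525) = -1/4525*(-7) = 7/4525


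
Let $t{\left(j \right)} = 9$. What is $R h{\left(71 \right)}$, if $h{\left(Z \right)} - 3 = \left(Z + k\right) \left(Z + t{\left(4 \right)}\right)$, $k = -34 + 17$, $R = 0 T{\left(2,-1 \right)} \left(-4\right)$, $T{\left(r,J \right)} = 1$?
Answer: $0$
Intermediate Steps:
$R = 0$ ($R = 0 \cdot 1 \left(-4\right) = 0 \left(-4\right) = 0$)
$k = -17$
$h{\left(Z \right)} = 3 + \left(-17 + Z\right) \left(9 + Z\right)$ ($h{\left(Z \right)} = 3 + \left(Z - 17\right) \left(Z + 9\right) = 3 + \left(-17 + Z\right) \left(9 + Z\right)$)
$R h{\left(71 \right)} = 0 \left(-150 + 71^{2} - 568\right) = 0 \left(-150 + 5041 - 568\right) = 0 \cdot 4323 = 0$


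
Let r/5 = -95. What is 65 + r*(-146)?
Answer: 69415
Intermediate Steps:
r = -475 (r = 5*(-95) = -475)
65 + r*(-146) = 65 - 475*(-146) = 65 + 69350 = 69415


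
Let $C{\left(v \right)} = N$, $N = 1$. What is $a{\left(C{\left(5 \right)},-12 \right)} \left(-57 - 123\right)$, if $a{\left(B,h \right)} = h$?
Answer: $2160$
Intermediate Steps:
$C{\left(v \right)} = 1$
$a{\left(C{\left(5 \right)},-12 \right)} \left(-57 - 123\right) = - 12 \left(-57 - 123\right) = \left(-12\right) \left(-180\right) = 2160$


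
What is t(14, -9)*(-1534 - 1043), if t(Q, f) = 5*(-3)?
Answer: 38655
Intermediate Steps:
t(Q, f) = -15
t(14, -9)*(-1534 - 1043) = -15*(-1534 - 1043) = -15*(-2577) = 38655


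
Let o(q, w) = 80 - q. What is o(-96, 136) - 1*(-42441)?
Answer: 42617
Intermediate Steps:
o(-96, 136) - 1*(-42441) = (80 - 1*(-96)) - 1*(-42441) = (80 + 96) + 42441 = 176 + 42441 = 42617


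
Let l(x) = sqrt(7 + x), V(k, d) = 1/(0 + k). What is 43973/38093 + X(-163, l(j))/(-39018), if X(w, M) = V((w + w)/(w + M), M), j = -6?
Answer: 93220764083/80756321954 ≈ 1.1543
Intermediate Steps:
V(k, d) = 1/k
X(w, M) = (M + w)/(2*w) (X(w, M) = 1/((w + w)/(w + M)) = 1/((2*w)/(M + w)) = 1/(2*w/(M + w)) = (M + w)/(2*w))
43973/38093 + X(-163, l(j))/(-39018) = 43973/38093 + ((1/2)*(sqrt(7 - 6) - 163)/(-163))/(-39018) = 43973*(1/38093) + ((1/2)*(-1/163)*(sqrt(1) - 163))*(-1/39018) = 43973/38093 + ((1/2)*(-1/163)*(1 - 163))*(-1/39018) = 43973/38093 + ((1/2)*(-1/163)*(-162))*(-1/39018) = 43973/38093 + (81/163)*(-1/39018) = 43973/38093 - 27/2119978 = 93220764083/80756321954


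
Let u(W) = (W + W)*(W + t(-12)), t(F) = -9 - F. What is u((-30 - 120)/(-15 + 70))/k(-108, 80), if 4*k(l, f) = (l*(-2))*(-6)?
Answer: 5/1089 ≈ 0.0045914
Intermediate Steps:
k(l, f) = 3*l (k(l, f) = ((l*(-2))*(-6))/4 = (-2*l*(-6))/4 = (12*l)/4 = 3*l)
u(W) = 2*W*(3 + W) (u(W) = (W + W)*(W + (-9 - 1*(-12))) = (2*W)*(W + (-9 + 12)) = (2*W)*(W + 3) = (2*W)*(3 + W) = 2*W*(3 + W))
u((-30 - 120)/(-15 + 70))/k(-108, 80) = (2*((-30 - 120)/(-15 + 70))*(3 + (-30 - 120)/(-15 + 70)))/((3*(-108))) = (2*(-150/55)*(3 - 150/55))/(-324) = (2*(-150*1/55)*(3 - 150*1/55))*(-1/324) = (2*(-30/11)*(3 - 30/11))*(-1/324) = (2*(-30/11)*(3/11))*(-1/324) = -180/121*(-1/324) = 5/1089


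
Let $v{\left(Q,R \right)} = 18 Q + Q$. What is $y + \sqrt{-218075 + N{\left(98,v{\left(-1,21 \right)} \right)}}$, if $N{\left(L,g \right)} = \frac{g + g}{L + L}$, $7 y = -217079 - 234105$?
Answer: $- \frac{451184}{7} + \frac{i \sqrt{42742738}}{14} \approx -64455.0 + 466.99 i$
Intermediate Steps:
$v{\left(Q,R \right)} = 19 Q$
$y = - \frac{451184}{7}$ ($y = \frac{-217079 - 234105}{7} = \frac{1}{7} \left(-451184\right) = - \frac{451184}{7} \approx -64455.0$)
$N{\left(L,g \right)} = \frac{g}{L}$ ($N{\left(L,g \right)} = \frac{2 g}{2 L} = 2 g \frac{1}{2 L} = \frac{g}{L}$)
$y + \sqrt{-218075 + N{\left(98,v{\left(-1,21 \right)} \right)}} = - \frac{451184}{7} + \sqrt{-218075 + \frac{19 \left(-1\right)}{98}} = - \frac{451184}{7} + \sqrt{-218075 - \frac{19}{98}} = - \frac{451184}{7} + \sqrt{- \frac{21371369}{98}} = - \frac{451184}{7} + \frac{i \sqrt{42742738}}{14}$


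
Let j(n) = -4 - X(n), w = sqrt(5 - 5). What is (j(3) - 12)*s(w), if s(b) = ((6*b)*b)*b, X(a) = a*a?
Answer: 0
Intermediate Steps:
X(a) = a**2
w = 0 (w = sqrt(0) = 0)
j(n) = -4 - n**2
s(b) = 6*b**3 (s(b) = (6*b**2)*b = 6*b**3)
(j(3) - 12)*s(w) = ((-4 - 1*3**2) - 12)*(6*0**3) = ((-4 - 1*9) - 12)*(6*0) = ((-4 - 9) - 12)*0 = (-13 - 12)*0 = -25*0 = 0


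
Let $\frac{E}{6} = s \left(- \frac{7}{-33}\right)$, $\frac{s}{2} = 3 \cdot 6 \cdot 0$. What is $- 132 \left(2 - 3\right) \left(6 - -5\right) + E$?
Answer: $1452$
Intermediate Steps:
$s = 0$ ($s = 2 \cdot 3 \cdot 6 \cdot 0 = 2 \cdot 18 \cdot 0 = 2 \cdot 0 = 0$)
$E = 0$ ($E = 6 \cdot 0 \left(- \frac{7}{-33}\right) = 6 \cdot 0 \left(\left(-7\right) \left(- \frac{1}{33}\right)\right) = 6 \cdot 0 \cdot \frac{7}{33} = 6 \cdot 0 = 0$)
$- 132 \left(2 - 3\right) \left(6 - -5\right) + E = - 132 \left(2 - 3\right) \left(6 - -5\right) + 0 = - 132 \left(- (6 + 5)\right) + 0 = - 132 \left(\left(-1\right) 11\right) + 0 = \left(-132\right) \left(-11\right) + 0 = 1452 + 0 = 1452$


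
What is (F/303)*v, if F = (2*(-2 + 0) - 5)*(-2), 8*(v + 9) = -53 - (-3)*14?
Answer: -249/404 ≈ -0.61634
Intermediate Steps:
v = -83/8 (v = -9 + (-53 - (-3)*14)/8 = -9 + (-53 - 1*(-42))/8 = -9 + (-53 + 42)/8 = -9 + (⅛)*(-11) = -9 - 11/8 = -83/8 ≈ -10.375)
F = 18 (F = (2*(-2) - 5)*(-2) = (-4 - 5)*(-2) = -9*(-2) = 18)
(F/303)*v = (18/303)*(-83/8) = (18*(1/303))*(-83/8) = (6/101)*(-83/8) = -249/404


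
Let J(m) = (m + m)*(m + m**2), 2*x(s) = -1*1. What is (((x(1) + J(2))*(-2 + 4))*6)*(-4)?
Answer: -1128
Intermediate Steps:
x(s) = -1/2 (x(s) = (-1*1)/2 = (1/2)*(-1) = -1/2)
J(m) = 2*m*(m + m**2) (J(m) = (2*m)*(m + m**2) = 2*m*(m + m**2))
(((x(1) + J(2))*(-2 + 4))*6)*(-4) = (((-1/2 + 2*2**2*(1 + 2))*(-2 + 4))*6)*(-4) = (((-1/2 + 2*4*3)*2)*6)*(-4) = (((-1/2 + 24)*2)*6)*(-4) = (((47/2)*2)*6)*(-4) = (47*6)*(-4) = 282*(-4) = -1128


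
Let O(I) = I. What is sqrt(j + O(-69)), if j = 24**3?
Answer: sqrt(13755) ≈ 117.28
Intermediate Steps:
j = 13824
sqrt(j + O(-69)) = sqrt(13824 - 69) = sqrt(13755)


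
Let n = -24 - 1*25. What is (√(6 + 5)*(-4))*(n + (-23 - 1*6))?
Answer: 312*√11 ≈ 1034.8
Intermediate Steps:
n = -49 (n = -24 - 25 = -49)
(√(6 + 5)*(-4))*(n + (-23 - 1*6)) = (√(6 + 5)*(-4))*(-49 + (-23 - 1*6)) = (√11*(-4))*(-49 + (-23 - 6)) = (-4*√11)*(-49 - 29) = -4*√11*(-78) = 312*√11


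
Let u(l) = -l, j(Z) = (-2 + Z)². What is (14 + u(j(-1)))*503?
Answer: 2515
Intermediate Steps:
(14 + u(j(-1)))*503 = (14 - (-2 - 1)²)*503 = (14 - 1*(-3)²)*503 = (14 - 1*9)*503 = (14 - 9)*503 = 5*503 = 2515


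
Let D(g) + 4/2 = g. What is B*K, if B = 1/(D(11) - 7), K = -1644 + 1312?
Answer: -166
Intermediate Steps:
D(g) = -2 + g
K = -332
B = ½ (B = 1/((-2 + 11) - 7) = 1/(9 - 7) = 1/2 = ½ ≈ 0.50000)
B*K = (½)*(-332) = -166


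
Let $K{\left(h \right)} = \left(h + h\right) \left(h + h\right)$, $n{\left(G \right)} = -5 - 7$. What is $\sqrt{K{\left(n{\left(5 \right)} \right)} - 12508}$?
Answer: $2 i \sqrt{2983} \approx 109.23 i$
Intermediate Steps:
$n{\left(G \right)} = -12$ ($n{\left(G \right)} = -5 - 7 = -12$)
$K{\left(h \right)} = 4 h^{2}$ ($K{\left(h \right)} = 2 h 2 h = 4 h^{2}$)
$\sqrt{K{\left(n{\left(5 \right)} \right)} - 12508} = \sqrt{4 \left(-12\right)^{2} - 12508} = \sqrt{4 \cdot 144 - 12508} = \sqrt{576 - 12508} = \sqrt{-11932} = 2 i \sqrt{2983}$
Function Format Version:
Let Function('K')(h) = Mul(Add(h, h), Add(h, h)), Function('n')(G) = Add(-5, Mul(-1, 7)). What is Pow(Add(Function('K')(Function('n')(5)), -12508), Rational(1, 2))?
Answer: Mul(2, I, Pow(2983, Rational(1, 2))) ≈ Mul(109.23, I)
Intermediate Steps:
Function('n')(G) = -12 (Function('n')(G) = Add(-5, -7) = -12)
Function('K')(h) = Mul(4, Pow(h, 2)) (Function('K')(h) = Mul(Mul(2, h), Mul(2, h)) = Mul(4, Pow(h, 2)))
Pow(Add(Function('K')(Function('n')(5)), -12508), Rational(1, 2)) = Pow(Add(Mul(4, Pow(-12, 2)), -12508), Rational(1, 2)) = Pow(Add(Mul(4, 144), -12508), Rational(1, 2)) = Pow(Add(576, -12508), Rational(1, 2)) = Pow(-11932, Rational(1, 2)) = Mul(2, I, Pow(2983, Rational(1, 2)))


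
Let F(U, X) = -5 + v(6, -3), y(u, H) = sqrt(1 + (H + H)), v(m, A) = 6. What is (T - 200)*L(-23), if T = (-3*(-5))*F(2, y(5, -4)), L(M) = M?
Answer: 4255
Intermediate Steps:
y(u, H) = sqrt(1 + 2*H)
F(U, X) = 1 (F(U, X) = -5 + 6 = 1)
T = 15 (T = -3*(-5)*1 = 15*1 = 15)
(T - 200)*L(-23) = (15 - 200)*(-23) = -185*(-23) = 4255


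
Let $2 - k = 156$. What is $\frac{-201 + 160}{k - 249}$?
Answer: $\frac{41}{403} \approx 0.10174$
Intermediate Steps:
$k = -154$ ($k = 2 - 156 = -154$)
$\frac{-201 + 160}{k - 249} = \frac{-201 + 160}{-154 - 249} = - \frac{41}{-403} = \left(-41\right) \left(- \frac{1}{403}\right) = \frac{41}{403}$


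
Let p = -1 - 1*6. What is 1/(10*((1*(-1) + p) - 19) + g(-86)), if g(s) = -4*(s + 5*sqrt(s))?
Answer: 37/19938 + 5*I*sqrt(86)/9969 ≈ 0.0018558 + 0.0046512*I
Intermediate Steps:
p = -7 (p = -1 - 6 = -7)
g(s) = -20*sqrt(s) - 4*s
1/(10*((1*(-1) + p) - 19) + g(-86)) = 1/(10*((1*(-1) - 7) - 19) + (-20*I*sqrt(86) - 4*(-86))) = 1/(10*((-1 - 7) - 19) + (-20*I*sqrt(86) + 344)) = 1/(10*(-8 - 19) + (-20*I*sqrt(86) + 344)) = 1/(10*(-27) + (344 - 20*I*sqrt(86))) = 1/(-270 + (344 - 20*I*sqrt(86))) = 1/(74 - 20*I*sqrt(86))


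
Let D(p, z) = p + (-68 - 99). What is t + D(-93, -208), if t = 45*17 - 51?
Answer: 454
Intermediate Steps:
D(p, z) = -167 + p (D(p, z) = p - 167 = -167 + p)
t = 714 (t = 765 - 51 = 714)
t + D(-93, -208) = 714 + (-167 - 93) = 714 - 260 = 454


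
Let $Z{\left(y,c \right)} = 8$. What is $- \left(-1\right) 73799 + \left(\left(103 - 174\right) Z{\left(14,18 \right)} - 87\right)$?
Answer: $73144$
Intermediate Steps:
$- \left(-1\right) 73799 + \left(\left(103 - 174\right) Z{\left(14,18 \right)} - 87\right) = - \left(-1\right) 73799 + \left(\left(103 - 174\right) 8 - 87\right) = \left(-1\right) \left(-73799\right) - 655 = 73799 - 655 = 73144$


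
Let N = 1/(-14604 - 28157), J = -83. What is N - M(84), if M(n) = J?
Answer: 3549162/42761 ≈ 83.000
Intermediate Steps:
M(n) = -83
N = -1/42761 (N = 1/(-42761) = -1/42761 ≈ -2.3386e-5)
N - M(84) = -1/42761 - 1*(-83) = -1/42761 + 83 = 3549162/42761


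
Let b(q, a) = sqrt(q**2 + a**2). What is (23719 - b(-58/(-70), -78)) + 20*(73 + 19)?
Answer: 25559 - sqrt(7453741)/35 ≈ 25481.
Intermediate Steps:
b(q, a) = sqrt(a**2 + q**2)
(23719 - b(-58/(-70), -78)) + 20*(73 + 19) = (23719 - sqrt((-78)**2 + (-58/(-70))**2)) + 20*(73 + 19) = (23719 - sqrt(6084 + (-58*(-1/70))**2)) + 20*92 = (23719 - sqrt(6084 + (29/35)**2)) + 1840 = (23719 - sqrt(6084 + 841/1225)) + 1840 = (23719 - sqrt(7453741/1225)) + 1840 = (23719 - sqrt(7453741)/35) + 1840 = 25559 - sqrt(7453741)/35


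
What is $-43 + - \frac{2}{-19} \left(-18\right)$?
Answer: $- \frac{853}{19} \approx -44.895$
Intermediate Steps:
$-43 + - \frac{2}{-19} \left(-18\right) = -43 + \left(-2\right) \left(- \frac{1}{19}\right) \left(-18\right) = -43 + \frac{2}{19} \left(-18\right) = -43 - \frac{36}{19} = - \frac{853}{19}$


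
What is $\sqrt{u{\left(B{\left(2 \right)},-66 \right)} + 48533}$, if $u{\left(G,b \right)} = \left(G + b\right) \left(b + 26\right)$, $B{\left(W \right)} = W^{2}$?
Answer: $\sqrt{51013} \approx 225.86$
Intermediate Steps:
$u{\left(G,b \right)} = \left(26 + b\right) \left(G + b\right)$ ($u{\left(G,b \right)} = \left(G + b\right) \left(26 + b\right) = \left(26 + b\right) \left(G + b\right)$)
$\sqrt{u{\left(B{\left(2 \right)},-66 \right)} + 48533} = \sqrt{\left(\left(-66\right)^{2} + 26 \cdot 2^{2} + 26 \left(-66\right) + 2^{2} \left(-66\right)\right) + 48533} = \sqrt{\left(4356 + 26 \cdot 4 - 1716 + 4 \left(-66\right)\right) + 48533} = \sqrt{\left(4356 + 104 - 1716 - 264\right) + 48533} = \sqrt{2480 + 48533} = \sqrt{51013}$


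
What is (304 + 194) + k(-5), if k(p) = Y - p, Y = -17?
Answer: 486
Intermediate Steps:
k(p) = -17 - p
(304 + 194) + k(-5) = (304 + 194) + (-17 - 1*(-5)) = 498 + (-17 + 5) = 498 - 12 = 486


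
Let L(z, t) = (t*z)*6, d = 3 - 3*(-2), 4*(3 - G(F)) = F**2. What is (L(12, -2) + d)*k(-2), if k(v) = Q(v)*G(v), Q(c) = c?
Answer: 540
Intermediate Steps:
G(F) = 3 - F**2/4
k(v) = v*(3 - v**2/4)
d = 9 (d = 3 + 6 = 9)
L(z, t) = 6*t*z
(L(12, -2) + d)*k(-2) = (6*(-2)*12 + 9)*((1/4)*(-2)*(12 - 1*(-2)**2)) = (-144 + 9)*((1/4)*(-2)*(12 - 1*4)) = -135*(-2)*(12 - 4)/4 = -135*(-2)*8/4 = -135*(-4) = 540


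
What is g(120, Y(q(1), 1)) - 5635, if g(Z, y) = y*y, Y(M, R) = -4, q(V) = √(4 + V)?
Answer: -5619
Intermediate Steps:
g(Z, y) = y²
g(120, Y(q(1), 1)) - 5635 = (-4)² - 5635 = 16 - 5635 = -5619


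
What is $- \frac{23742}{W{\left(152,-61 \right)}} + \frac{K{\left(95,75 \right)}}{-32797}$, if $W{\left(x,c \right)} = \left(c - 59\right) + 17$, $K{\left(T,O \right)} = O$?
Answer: $\frac{778658649}{3378091} \approx 230.5$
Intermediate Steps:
$W{\left(x,c \right)} = -42 + c$ ($W{\left(x,c \right)} = \left(-59 + c\right) + 17 = -42 + c$)
$- \frac{23742}{W{\left(152,-61 \right)}} + \frac{K{\left(95,75 \right)}}{-32797} = - \frac{23742}{-42 - 61} + \frac{75}{-32797} = - \frac{23742}{-103} + 75 \left(- \frac{1}{32797}\right) = \left(-23742\right) \left(- \frac{1}{103}\right) - \frac{75}{32797} = \frac{23742}{103} - \frac{75}{32797} = \frac{778658649}{3378091}$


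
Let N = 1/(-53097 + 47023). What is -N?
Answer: 1/6074 ≈ 0.00016464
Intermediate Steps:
N = -1/6074 (N = 1/(-6074) = -1/6074 ≈ -0.00016464)
-N = -1*(-1/6074) = 1/6074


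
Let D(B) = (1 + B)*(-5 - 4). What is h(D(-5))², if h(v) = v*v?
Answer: 1679616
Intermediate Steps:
D(B) = -9 - 9*B (D(B) = (1 + B)*(-9) = -9 - 9*B)
h(v) = v²
h(D(-5))² = ((-9 - 9*(-5))²)² = ((-9 + 45)²)² = (36²)² = 1296² = 1679616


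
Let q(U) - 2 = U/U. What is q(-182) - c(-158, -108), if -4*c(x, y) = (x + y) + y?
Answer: -181/2 ≈ -90.500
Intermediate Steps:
q(U) = 3 (q(U) = 2 + U/U = 2 + 1 = 3)
c(x, y) = -y/2 - x/4 (c(x, y) = -((x + y) + y)/4 = -(x + 2*y)/4 = -y/2 - x/4)
q(-182) - c(-158, -108) = 3 - (-1/2*(-108) - 1/4*(-158)) = 3 - (54 + 79/2) = 3 - 1*187/2 = 3 - 187/2 = -181/2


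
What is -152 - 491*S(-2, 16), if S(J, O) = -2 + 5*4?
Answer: -8990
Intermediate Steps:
S(J, O) = 18 (S(J, O) = -2 + 20 = 18)
-152 - 491*S(-2, 16) = -152 - 491*18 = -152 - 8838 = -8990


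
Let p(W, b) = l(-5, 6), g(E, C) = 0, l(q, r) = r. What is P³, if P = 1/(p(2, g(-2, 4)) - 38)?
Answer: -1/32768 ≈ -3.0518e-5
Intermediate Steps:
p(W, b) = 6
P = -1/32 (P = 1/(6 - 38) = 1/(-32) = -1/32 ≈ -0.031250)
P³ = (-1/32)³ = -1/32768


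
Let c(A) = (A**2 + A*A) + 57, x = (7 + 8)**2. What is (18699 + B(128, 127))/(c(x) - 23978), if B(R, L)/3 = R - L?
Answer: 18702/77329 ≈ 0.24185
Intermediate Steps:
x = 225 (x = 15**2 = 225)
c(A) = 57 + 2*A**2 (c(A) = (A**2 + A**2) + 57 = 2*A**2 + 57 = 57 + 2*A**2)
B(R, L) = -3*L + 3*R (B(R, L) = 3*(R - L) = -3*L + 3*R)
(18699 + B(128, 127))/(c(x) - 23978) = (18699 + (-3*127 + 3*128))/((57 + 2*225**2) - 23978) = (18699 + (-381 + 384))/((57 + 2*50625) - 23978) = (18699 + 3)/((57 + 101250) - 23978) = 18702/(101307 - 23978) = 18702/77329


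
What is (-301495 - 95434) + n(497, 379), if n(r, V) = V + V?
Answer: -396171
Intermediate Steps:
n(r, V) = 2*V
(-301495 - 95434) + n(497, 379) = (-301495 - 95434) + 2*379 = -396929 + 758 = -396171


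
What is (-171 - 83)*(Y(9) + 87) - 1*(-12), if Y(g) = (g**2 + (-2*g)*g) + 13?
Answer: -4814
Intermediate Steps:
Y(g) = 13 - g**2 (Y(g) = (g**2 - 2*g**2) + 13 = -g**2 + 13 = 13 - g**2)
(-171 - 83)*(Y(9) + 87) - 1*(-12) = (-171 - 83)*((13 - 1*9**2) + 87) - 1*(-12) = -254*((13 - 1*81) + 87) + 12 = -254*((13 - 81) + 87) + 12 = -254*(-68 + 87) + 12 = -254*19 + 12 = -4826 + 12 = -4814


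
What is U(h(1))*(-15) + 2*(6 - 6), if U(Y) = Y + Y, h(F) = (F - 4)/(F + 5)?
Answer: 15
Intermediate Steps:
h(F) = (-4 + F)/(5 + F)
U(Y) = 2*Y
U(h(1))*(-15) + 2*(6 - 6) = (2*((-4 + 1)/(5 + 1)))*(-15) + 2*(6 - 6) = (2*(-3/6))*(-15) + 2*0 = (2*((⅙)*(-3)))*(-15) + 0 = (2*(-½))*(-15) + 0 = -1*(-15) + 0 = 15 + 0 = 15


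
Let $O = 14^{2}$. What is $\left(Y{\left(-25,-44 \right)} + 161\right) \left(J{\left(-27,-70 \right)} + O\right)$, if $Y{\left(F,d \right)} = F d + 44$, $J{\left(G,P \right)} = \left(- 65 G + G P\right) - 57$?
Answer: $4938120$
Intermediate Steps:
$J{\left(G,P \right)} = -57 - 65 G + G P$
$Y{\left(F,d \right)} = 44 + F d$
$O = 196$
$\left(Y{\left(-25,-44 \right)} + 161\right) \left(J{\left(-27,-70 \right)} + O\right) = \left(\left(44 - -1100\right) + 161\right) \left(\left(-57 - -1755 - -1890\right) + 196\right) = \left(\left(44 + 1100\right) + 161\right) \left(\left(-57 + 1755 + 1890\right) + 196\right) = \left(1144 + 161\right) \left(3588 + 196\right) = 1305 \cdot 3784 = 4938120$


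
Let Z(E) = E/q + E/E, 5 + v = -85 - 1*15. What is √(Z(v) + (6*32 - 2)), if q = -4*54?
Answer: √27574/12 ≈ 13.838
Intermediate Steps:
q = -216
v = -105 (v = -5 + (-85 - 1*15) = -5 + (-85 - 15) = -5 - 100 = -105)
Z(E) = 1 - E/216 (Z(E) = E/(-216) + E/E = E*(-1/216) + 1 = -E/216 + 1 = 1 - E/216)
√(Z(v) + (6*32 - 2)) = √((1 - 1/216*(-105)) + (6*32 - 2)) = √((1 + 35/72) + (192 - 2)) = √(107/72 + 190) = √(13787/72) = √27574/12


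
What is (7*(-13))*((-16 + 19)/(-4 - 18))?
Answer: 273/22 ≈ 12.409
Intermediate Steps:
(7*(-13))*((-16 + 19)/(-4 - 18)) = -273/(-22) = -273*(-1)/22 = -91*(-3/22) = 273/22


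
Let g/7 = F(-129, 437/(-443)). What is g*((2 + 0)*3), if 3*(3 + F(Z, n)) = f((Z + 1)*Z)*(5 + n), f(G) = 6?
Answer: 93534/443 ≈ 211.14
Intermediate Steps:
F(Z, n) = 7 + 2*n (F(Z, n) = -3 + (6*(5 + n))/3 = -3 + (30 + 6*n)/3 = -3 + (10 + 2*n) = 7 + 2*n)
g = 15589/443 (g = 7*(7 + 2*(437/(-443))) = 7*(7 + 2*(437*(-1/443))) = 7*(7 + 2*(-437/443)) = 7*(7 - 874/443) = 7*(2227/443) = 15589/443 ≈ 35.190)
g*((2 + 0)*3) = 15589*((2 + 0)*3)/443 = 15589*(2*3)/443 = (15589/443)*6 = 93534/443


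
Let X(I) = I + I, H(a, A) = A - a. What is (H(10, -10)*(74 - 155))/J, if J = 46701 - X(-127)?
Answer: 324/9391 ≈ 0.034501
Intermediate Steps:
X(I) = 2*I
J = 46955 (J = 46701 - 2*(-127) = 46701 - 1*(-254) = 46701 + 254 = 46955)
(H(10, -10)*(74 - 155))/J = ((-10 - 1*10)*(74 - 155))/46955 = ((-10 - 10)*(-81))*(1/46955) = -20*(-81)*(1/46955) = 1620*(1/46955) = 324/9391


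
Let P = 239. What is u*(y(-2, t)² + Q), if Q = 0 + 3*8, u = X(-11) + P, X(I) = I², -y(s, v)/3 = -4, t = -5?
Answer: 60480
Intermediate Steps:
y(s, v) = 12 (y(s, v) = -3*(-4) = 12)
u = 360 (u = (-11)² + 239 = 121 + 239 = 360)
Q = 24 (Q = 0 + 24 = 24)
u*(y(-2, t)² + Q) = 360*(12² + 24) = 360*(144 + 24) = 360*168 = 60480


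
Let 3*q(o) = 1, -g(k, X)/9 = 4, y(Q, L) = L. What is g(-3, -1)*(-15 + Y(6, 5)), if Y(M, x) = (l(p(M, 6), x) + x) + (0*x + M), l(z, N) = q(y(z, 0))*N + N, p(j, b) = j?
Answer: -96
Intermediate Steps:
g(k, X) = -36 (g(k, X) = -9*4 = -36)
q(o) = 1/3 (q(o) = (1/3)*1 = 1/3)
l(z, N) = 4*N/3 (l(z, N) = N/3 + N = 4*N/3)
Y(M, x) = M + 7*x/3 (Y(M, x) = (4*x/3 + x) + (0*x + M) = 7*x/3 + (0 + M) = 7*x/3 + M = M + 7*x/3)
g(-3, -1)*(-15 + Y(6, 5)) = -36*(-15 + (6 + (7/3)*5)) = -36*(-15 + (6 + 35/3)) = -36*(-15 + 53/3) = -36*8/3 = -96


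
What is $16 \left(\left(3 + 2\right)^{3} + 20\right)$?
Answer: $2320$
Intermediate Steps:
$16 \left(\left(3 + 2\right)^{3} + 20\right) = 16 \left(5^{3} + 20\right) = 16 \left(125 + 20\right) = 16 \cdot 145 = 2320$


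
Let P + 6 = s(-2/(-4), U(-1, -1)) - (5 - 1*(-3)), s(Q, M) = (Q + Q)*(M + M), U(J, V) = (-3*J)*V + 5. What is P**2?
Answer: 100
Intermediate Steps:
U(J, V) = 5 - 3*J*V (U(J, V) = -3*J*V + 5 = 5 - 3*J*V)
s(Q, M) = 4*M*Q (s(Q, M) = (2*Q)*(2*M) = 4*M*Q)
P = -10 (P = -6 + (4*(5 - 3*(-1)*(-1))*(-2/(-4)) - (5 - 1*(-3))) = -6 + (4*(5 - 3)*(-2*(-1/4)) - (5 + 3)) = -6 + (4*2*(1/2) - 1*8) = -6 + (4 - 8) = -6 - 4 = -10)
P**2 = (-10)**2 = 100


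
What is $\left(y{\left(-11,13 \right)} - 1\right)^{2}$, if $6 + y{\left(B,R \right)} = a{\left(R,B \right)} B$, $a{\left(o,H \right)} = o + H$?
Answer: $841$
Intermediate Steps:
$a{\left(o,H \right)} = H + o$
$y{\left(B,R \right)} = -6 + B \left(B + R\right)$ ($y{\left(B,R \right)} = -6 + \left(B + R\right) B = -6 + B \left(B + R\right)$)
$\left(y{\left(-11,13 \right)} - 1\right)^{2} = \left(\left(-6 - 11 \left(-11 + 13\right)\right) - 1\right)^{2} = \left(\left(-6 - 22\right) - 1\right)^{2} = \left(-28 - 1\right)^{2} = \left(-29\right)^{2} = 841$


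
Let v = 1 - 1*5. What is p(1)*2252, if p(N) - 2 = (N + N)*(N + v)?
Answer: -9008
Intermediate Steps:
v = -4 (v = 1 - 5 = -4)
p(N) = 2 + 2*N*(-4 + N) (p(N) = 2 + (N + N)*(N - 4) = 2 + (2*N)*(-4 + N) = 2 + 2*N*(-4 + N))
p(1)*2252 = (2 - 8*1 + 2*1²)*2252 = (2 - 8 + 2*1)*2252 = (2 - 8 + 2)*2252 = -4*2252 = -9008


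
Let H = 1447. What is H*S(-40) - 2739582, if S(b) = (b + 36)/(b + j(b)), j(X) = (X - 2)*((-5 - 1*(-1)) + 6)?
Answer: -84925595/31 ≈ -2.7395e+6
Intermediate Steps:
j(X) = -4 + 2*X (j(X) = (-2 + X)*((-5 + 1) + 6) = (-2 + X)*(-4 + 6) = (-2 + X)*2 = -4 + 2*X)
S(b) = (36 + b)/(-4 + 3*b) (S(b) = (b + 36)/(b + (-4 + 2*b)) = (36 + b)/(-4 + 3*b))
H*S(-40) - 2739582 = 1447*((36 - 40)/(-4 + 3*(-40))) - 2739582 = 1447*(-4/(-4 - 120)) - 2739582 = 1447*(-4/(-124)) - 2739582 = 1447*(-1/124*(-4)) - 2739582 = 1447*(1/31) - 2739582 = 1447/31 - 2739582 = -84925595/31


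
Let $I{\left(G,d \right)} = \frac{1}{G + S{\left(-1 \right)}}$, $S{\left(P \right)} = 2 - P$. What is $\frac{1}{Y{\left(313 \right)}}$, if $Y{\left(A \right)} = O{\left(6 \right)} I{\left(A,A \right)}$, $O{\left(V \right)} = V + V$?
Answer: $\frac{79}{3} \approx 26.333$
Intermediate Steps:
$I{\left(G,d \right)} = \frac{1}{3 + G}$ ($I{\left(G,d \right)} = \frac{1}{G + \left(2 - -1\right)} = \frac{1}{G + \left(2 + 1\right)} = \frac{1}{G + 3} = \frac{1}{3 + G}$)
$O{\left(V \right)} = 2 V$
$Y{\left(A \right)} = \frac{12}{3 + A}$ ($Y{\left(A \right)} = \frac{2 \cdot 6}{3 + A} = \frac{12}{3 + A}$)
$\frac{1}{Y{\left(313 \right)}} = \frac{1}{12 \frac{1}{3 + 313}} = \frac{1}{12 \cdot \frac{1}{316}} = \frac{1}{\frac{3}{79}} = \frac{79}{3}$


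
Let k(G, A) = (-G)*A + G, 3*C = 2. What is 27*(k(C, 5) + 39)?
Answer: 981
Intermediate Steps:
C = ⅔ (C = (⅓)*2 = ⅔ ≈ 0.66667)
k(G, A) = G - A*G (k(G, A) = -A*G + G = G - A*G)
27*(k(C, 5) + 39) = 27*(2*(1 - 1*5)/3 + 39) = 27*(2*(1 - 5)/3 + 39) = 27*((⅔)*(-4) + 39) = 27*(-8/3 + 39) = 27*(109/3) = 981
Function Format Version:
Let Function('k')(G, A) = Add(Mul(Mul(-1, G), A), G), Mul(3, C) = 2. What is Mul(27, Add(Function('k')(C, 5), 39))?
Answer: 981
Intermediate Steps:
C = Rational(2, 3) (C = Mul(Rational(1, 3), 2) = Rational(2, 3) ≈ 0.66667)
Function('k')(G, A) = Add(G, Mul(-1, A, G)) (Function('k')(G, A) = Add(Mul(-1, A, G), G) = Add(G, Mul(-1, A, G)))
Mul(27, Add(Function('k')(C, 5), 39)) = Mul(27, Add(Mul(Rational(2, 3), Add(1, Mul(-1, 5))), 39)) = Mul(27, Add(Mul(Rational(2, 3), Add(1, -5)), 39)) = Mul(27, Add(Mul(Rational(2, 3), -4), 39)) = Mul(27, Add(Rational(-8, 3), 39)) = Mul(27, Rational(109, 3)) = 981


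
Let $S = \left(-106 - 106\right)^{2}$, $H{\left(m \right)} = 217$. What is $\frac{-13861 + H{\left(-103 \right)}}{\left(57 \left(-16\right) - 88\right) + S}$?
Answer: $- \frac{1137}{3662} \approx -0.31049$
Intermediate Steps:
$S = 44944$ ($S = \left(-212\right)^{2} = 44944$)
$\frac{-13861 + H{\left(-103 \right)}}{\left(57 \left(-16\right) - 88\right) + S} = \frac{-13861 + 217}{\left(57 \left(-16\right) - 88\right) + 44944} = - \frac{13644}{\left(-912 - 88\right) + 44944} = - \frac{13644}{-1000 + 44944} = - \frac{13644}{43944} = \left(-13644\right) \frac{1}{43944} = - \frac{1137}{3662}$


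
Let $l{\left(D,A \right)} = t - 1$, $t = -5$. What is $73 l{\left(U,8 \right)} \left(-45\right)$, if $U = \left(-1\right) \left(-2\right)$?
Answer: $19710$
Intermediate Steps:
$U = 2$
$l{\left(D,A \right)} = -6$ ($l{\left(D,A \right)} = -5 - 1 = -6$)
$73 l{\left(U,8 \right)} \left(-45\right) = 73 \left(-6\right) \left(-45\right) = \left(-438\right) \left(-45\right) = 19710$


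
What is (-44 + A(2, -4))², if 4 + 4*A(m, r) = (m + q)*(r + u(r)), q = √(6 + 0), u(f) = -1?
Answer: 18125/8 + 475*√6/4 ≈ 2556.5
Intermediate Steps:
q = √6 ≈ 2.4495
A(m, r) = -1 + (-1 + r)*(m + √6)/4 (A(m, r) = -1 + ((m + √6)*(r - 1))/4 = -1 + ((m + √6)*(-1 + r))/4 = -1 + ((-1 + r)*(m + √6))/4 = -1 + (-1 + r)*(m + √6)/4)
(-44 + A(2, -4))² = (-44 + (-1 - ¼*2 - √6/4 + (¼)*2*(-4) + (¼)*(-4)*√6))² = (-44 + (-1 - ½ - √6/4 - 2 - √6))² = (-44 + (-7/2 - 5*√6/4))² = (-95/2 - 5*√6/4)²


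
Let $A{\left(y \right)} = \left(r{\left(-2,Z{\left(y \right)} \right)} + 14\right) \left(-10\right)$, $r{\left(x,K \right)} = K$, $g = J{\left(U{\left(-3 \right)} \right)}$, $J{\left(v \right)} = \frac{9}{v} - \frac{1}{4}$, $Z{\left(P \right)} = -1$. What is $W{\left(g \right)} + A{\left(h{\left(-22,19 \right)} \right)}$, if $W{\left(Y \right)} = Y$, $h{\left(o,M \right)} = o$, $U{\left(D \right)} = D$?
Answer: $- \frac{533}{4} \approx -133.25$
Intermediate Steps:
$J{\left(v \right)} = - \frac{1}{4} + \frac{9}{v}$ ($J{\left(v \right)} = \frac{9}{v} - \frac{1}{4} = - \frac{1}{4} + \frac{9}{v}$)
$g = - \frac{13}{4}$ ($g = \frac{36 - -3}{4 \left(-3\right)} = \frac{1}{4} \left(- \frac{1}{3}\right) \left(36 + 3\right) = \frac{1}{4} \left(- \frac{1}{3}\right) 39 = - \frac{13}{4} \approx -3.25$)
$A{\left(y \right)} = -130$ ($A{\left(y \right)} = \left(-1 + 14\right) \left(-10\right) = 13 \left(-10\right) = -130$)
$W{\left(g \right)} + A{\left(h{\left(-22,19 \right)} \right)} = - \frac{13}{4} - 130 = - \frac{533}{4}$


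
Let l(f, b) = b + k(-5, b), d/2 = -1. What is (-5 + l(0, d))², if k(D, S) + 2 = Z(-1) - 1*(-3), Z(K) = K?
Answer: 49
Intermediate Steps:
k(D, S) = 0 (k(D, S) = -2 + (-1 - 1*(-3)) = -2 + (-1 + 3) = -2 + 2 = 0)
d = -2 (d = 2*(-1) = -2)
l(f, b) = b (l(f, b) = b + 0 = b)
(-5 + l(0, d))² = (-5 - 2)² = (-7)² = 49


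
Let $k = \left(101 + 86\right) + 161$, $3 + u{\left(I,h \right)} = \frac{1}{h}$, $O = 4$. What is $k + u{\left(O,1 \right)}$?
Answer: $346$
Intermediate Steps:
$u{\left(I,h \right)} = -3 + \frac{1}{h}$
$k = 348$ ($k = 187 + 161 = 348$)
$k + u{\left(O,1 \right)} = 348 - \left(3 - 1^{-1}\right) = 348 + \left(-3 + 1\right) = 348 - 2 = 346$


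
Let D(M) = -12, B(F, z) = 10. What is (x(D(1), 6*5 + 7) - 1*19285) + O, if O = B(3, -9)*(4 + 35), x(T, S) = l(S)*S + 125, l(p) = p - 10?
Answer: -17771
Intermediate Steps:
l(p) = -10 + p
x(T, S) = 125 + S*(-10 + S) (x(T, S) = (-10 + S)*S + 125 = S*(-10 + S) + 125 = 125 + S*(-10 + S))
O = 390 (O = 10*(4 + 35) = 10*39 = 390)
(x(D(1), 6*5 + 7) - 1*19285) + O = ((125 + (6*5 + 7)*(-10 + (6*5 + 7))) - 1*19285) + 390 = ((125 + (30 + 7)*(-10 + (30 + 7))) - 19285) + 390 = ((125 + 37*(-10 + 37)) - 19285) + 390 = ((125 + 37*27) - 19285) + 390 = ((125 + 999) - 19285) + 390 = (1124 - 19285) + 390 = -18161 + 390 = -17771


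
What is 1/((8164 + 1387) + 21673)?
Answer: 1/31224 ≈ 3.2027e-5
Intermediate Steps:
1/((8164 + 1387) + 21673) = 1/(9551 + 21673) = 1/31224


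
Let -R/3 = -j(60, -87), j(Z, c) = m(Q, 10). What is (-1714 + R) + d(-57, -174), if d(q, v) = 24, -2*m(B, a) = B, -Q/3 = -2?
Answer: -1699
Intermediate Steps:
Q = 6 (Q = -3*(-2) = 6)
m(B, a) = -B/2
j(Z, c) = -3 (j(Z, c) = -1/2*6 = -3)
R = -9 (R = -(-3)*(-3) = -3*3 = -9)
(-1714 + R) + d(-57, -174) = (-1714 - 9) + 24 = -1723 + 24 = -1699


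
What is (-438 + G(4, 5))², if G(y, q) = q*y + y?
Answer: 171396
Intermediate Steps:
G(y, q) = y + q*y
(-438 + G(4, 5))² = (-438 + 4*(1 + 5))² = (-438 + 4*6)² = (-438 + 24)² = (-414)² = 171396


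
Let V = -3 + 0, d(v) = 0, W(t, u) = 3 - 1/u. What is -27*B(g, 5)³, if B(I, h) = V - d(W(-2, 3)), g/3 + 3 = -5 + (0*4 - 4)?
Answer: 729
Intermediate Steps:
W(t, u) = 3 - 1/u
V = -3
g = -36 (g = -9 + 3*(-5 + (0*4 - 4)) = -9 + 3*(-5 + (0 - 4)) = -9 + 3*(-5 - 4) = -9 + 3*(-9) = -9 - 27 = -36)
B(I, h) = -3 (B(I, h) = -3 - 1*0 = -3 + 0 = -3)
-27*B(g, 5)³ = -27*(-3)³ = -27*(-27) = 729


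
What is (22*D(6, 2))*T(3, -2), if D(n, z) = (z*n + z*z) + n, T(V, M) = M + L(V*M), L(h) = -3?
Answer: -2420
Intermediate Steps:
T(V, M) = -3 + M (T(V, M) = M - 3 = -3 + M)
D(n, z) = n + z² + n*z (D(n, z) = (n*z + z²) + n = (z² + n*z) + n = n + z² + n*z)
(22*D(6, 2))*T(3, -2) = (22*(6 + 2² + 6*2))*(-3 - 2) = (22*(6 + 4 + 12))*(-5) = (22*22)*(-5) = 484*(-5) = -2420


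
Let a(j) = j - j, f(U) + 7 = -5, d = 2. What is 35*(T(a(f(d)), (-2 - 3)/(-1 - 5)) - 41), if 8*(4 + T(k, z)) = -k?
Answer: -1575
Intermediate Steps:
f(U) = -12 (f(U) = -7 - 5 = -12)
a(j) = 0
T(k, z) = -4 - k/8 (T(k, z) = -4 + (-k)/8 = -4 - k/8)
35*(T(a(f(d)), (-2 - 3)/(-1 - 5)) - 41) = 35*((-4 - 1/8*0) - 41) = 35*((-4 + 0) - 41) = 35*(-4 - 41) = 35*(-45) = -1575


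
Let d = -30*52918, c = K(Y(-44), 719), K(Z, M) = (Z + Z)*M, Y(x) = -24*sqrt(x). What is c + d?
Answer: -1587540 - 69024*I*sqrt(11) ≈ -1.5875e+6 - 2.2893e+5*I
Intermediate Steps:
K(Z, M) = 2*M*Z (K(Z, M) = (2*Z)*M = 2*M*Z)
c = -69024*I*sqrt(11) (c = 2*719*(-48*I*sqrt(11)) = -69024*I*sqrt(11) ≈ -2.2893e+5*I)
d = -1587540
c + d = -69024*I*sqrt(11) - 1587540 = -1587540 - 69024*I*sqrt(11)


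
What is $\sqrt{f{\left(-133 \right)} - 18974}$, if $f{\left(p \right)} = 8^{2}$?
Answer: $i \sqrt{18910} \approx 137.51 i$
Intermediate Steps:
$f{\left(p \right)} = 64$
$\sqrt{f{\left(-133 \right)} - 18974} = \sqrt{64 - 18974} = \sqrt{-18910} = i \sqrt{18910}$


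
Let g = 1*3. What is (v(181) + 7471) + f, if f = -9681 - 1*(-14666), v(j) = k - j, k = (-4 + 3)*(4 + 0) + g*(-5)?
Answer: 12256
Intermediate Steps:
g = 3
k = -19 (k = (-4 + 3)*(4 + 0) + 3*(-5) = -1*4 - 15 = -4 - 15 = -19)
v(j) = -19 - j
f = 4985 (f = -9681 + 14666 = 4985)
(v(181) + 7471) + f = ((-19 - 1*181) + 7471) + 4985 = ((-19 - 181) + 7471) + 4985 = (-200 + 7471) + 4985 = 7271 + 4985 = 12256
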